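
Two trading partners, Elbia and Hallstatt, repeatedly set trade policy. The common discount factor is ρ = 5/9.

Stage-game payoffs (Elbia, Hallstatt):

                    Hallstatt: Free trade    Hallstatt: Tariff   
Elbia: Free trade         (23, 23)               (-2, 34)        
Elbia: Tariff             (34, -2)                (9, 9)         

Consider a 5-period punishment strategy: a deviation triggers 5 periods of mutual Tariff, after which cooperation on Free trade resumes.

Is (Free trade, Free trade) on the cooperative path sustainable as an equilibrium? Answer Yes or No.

Yes

Comparing payoff streams over the 6 periods until play realigns: cooperate → 23(1+ρ+…+ρ^5); deviate → 34 + 9(ρ+…+ρ^5).
Cooperation is sustained iff (23−9)(ρ+…+ρ^5) ≥ 34−23.
ρ+…+ρ^5 = 5/9·(1−(5/9)^5)/(1−5/9) = 1.1838, and (34−23)/(23−9) = 0.7857.
1.1838 ≥ 0.7857, so cooperation is sustainable.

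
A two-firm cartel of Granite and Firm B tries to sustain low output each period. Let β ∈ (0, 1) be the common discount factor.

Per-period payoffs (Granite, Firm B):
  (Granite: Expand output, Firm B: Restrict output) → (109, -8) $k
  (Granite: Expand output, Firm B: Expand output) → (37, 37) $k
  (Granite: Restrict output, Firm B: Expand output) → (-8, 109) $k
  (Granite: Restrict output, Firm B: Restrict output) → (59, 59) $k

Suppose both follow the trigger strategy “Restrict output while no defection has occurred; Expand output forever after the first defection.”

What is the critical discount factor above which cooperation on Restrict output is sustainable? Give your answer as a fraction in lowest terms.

Under grim trigger the critical discount factor is (T−C)/(T−P) with T = 109, C = 59, P = 37.
β* = (109−59)/(109−37) = 50/72 = 25/36.

25/36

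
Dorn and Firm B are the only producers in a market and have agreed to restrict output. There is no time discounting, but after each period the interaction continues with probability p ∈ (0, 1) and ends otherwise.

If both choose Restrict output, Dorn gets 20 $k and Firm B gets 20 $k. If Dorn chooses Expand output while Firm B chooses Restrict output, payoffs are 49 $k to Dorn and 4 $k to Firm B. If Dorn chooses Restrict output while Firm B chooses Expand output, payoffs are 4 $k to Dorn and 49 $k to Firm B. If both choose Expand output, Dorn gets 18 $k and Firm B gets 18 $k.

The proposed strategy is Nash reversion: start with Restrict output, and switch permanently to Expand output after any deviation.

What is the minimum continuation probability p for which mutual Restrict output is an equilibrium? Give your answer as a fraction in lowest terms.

29/31

With no time discounting, the continuation probability p plays the role of the discount factor.
Grim-trigger IC: 20/(1−p) ≥ 49 + 18p/(1−p) ⇒ p ≥ (49−20)/(49−18) = 29/31.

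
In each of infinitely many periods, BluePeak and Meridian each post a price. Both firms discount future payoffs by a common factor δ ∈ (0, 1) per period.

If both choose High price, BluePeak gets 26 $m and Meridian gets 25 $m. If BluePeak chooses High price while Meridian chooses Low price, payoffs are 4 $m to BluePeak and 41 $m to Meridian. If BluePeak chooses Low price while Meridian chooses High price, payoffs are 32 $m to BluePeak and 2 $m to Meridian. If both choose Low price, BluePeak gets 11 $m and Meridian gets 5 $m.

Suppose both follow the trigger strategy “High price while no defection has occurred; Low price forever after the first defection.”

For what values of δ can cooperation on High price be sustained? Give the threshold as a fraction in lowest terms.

For BluePeak: deviation gain 32−26 = 6, per-period punishment loss 26−11 = 15. IC gives δ ≥ 6/21 = 2/7.
For Meridian: gain 16, loss 20 per period, so δ ≥ 16/36 = 4/9.
The tighter constraint is Meridian's, so cooperation needs δ ≥ 4/9.

4/9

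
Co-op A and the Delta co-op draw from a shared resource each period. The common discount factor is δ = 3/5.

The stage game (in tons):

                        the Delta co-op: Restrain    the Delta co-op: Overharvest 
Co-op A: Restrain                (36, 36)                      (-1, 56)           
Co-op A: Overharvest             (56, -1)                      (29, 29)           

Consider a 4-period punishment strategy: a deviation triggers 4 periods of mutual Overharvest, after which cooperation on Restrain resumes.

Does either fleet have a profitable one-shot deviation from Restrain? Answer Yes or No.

IC: δ+…+δ^4 ≥ (56−36)/(36−29) = 20/7.
At δ = 3/5: partial sum = 1.3056 < 2.8571. Cooperation not sustainable.

Yes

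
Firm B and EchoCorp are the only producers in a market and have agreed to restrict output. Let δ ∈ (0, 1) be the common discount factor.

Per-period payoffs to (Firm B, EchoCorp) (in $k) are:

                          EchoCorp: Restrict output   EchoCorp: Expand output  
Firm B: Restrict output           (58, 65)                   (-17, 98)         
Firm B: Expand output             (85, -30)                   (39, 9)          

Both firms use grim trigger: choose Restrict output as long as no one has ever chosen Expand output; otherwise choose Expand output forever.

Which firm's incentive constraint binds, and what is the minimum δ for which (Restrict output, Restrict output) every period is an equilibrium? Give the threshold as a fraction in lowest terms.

For Firm B: deviation gain 85−58 = 27, per-period punishment loss 58−39 = 19. IC gives δ ≥ 27/46.
For EchoCorp: gain 33, loss 56 per period, so δ ≥ 33/89.
The tighter constraint is Firm B's, so cooperation needs δ ≥ 27/46.

Firm B; δ ≥ 27/46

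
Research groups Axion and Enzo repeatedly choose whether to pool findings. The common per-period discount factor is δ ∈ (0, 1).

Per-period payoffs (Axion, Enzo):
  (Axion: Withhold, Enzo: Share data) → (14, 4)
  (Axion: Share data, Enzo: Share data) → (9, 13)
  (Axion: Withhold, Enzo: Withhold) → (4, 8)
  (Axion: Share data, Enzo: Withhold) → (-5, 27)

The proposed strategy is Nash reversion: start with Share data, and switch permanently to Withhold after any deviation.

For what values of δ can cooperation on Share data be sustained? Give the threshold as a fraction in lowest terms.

14/19

Axion: cooperation gives 9 each period; deviation gives 14 once then 4 forever.
  9/(1−δ) ≥ 14 + 4δ/(1−δ) ⇒ δ ≥ 5/10 = 1/2.
Enzo: cooperation gives 13 each period; deviation gives 27 once then 8 forever.
  δ ≥ 14/19.
Both must hold, so the binding constraint is Enzo's: δ ≥ 14/19.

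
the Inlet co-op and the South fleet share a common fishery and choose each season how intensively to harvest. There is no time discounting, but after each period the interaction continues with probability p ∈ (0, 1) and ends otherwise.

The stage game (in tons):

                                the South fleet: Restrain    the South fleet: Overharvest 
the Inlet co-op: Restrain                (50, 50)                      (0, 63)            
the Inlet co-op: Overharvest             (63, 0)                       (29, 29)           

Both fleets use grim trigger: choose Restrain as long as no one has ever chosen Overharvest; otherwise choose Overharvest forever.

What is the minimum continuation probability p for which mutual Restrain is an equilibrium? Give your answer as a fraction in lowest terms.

13/34

With no time discounting, the continuation probability p plays the role of the discount factor.
Grim-trigger IC: 50/(1−p) ≥ 63 + 29p/(1−p) ⇒ p ≥ (63−50)/(63−29) = 13/34.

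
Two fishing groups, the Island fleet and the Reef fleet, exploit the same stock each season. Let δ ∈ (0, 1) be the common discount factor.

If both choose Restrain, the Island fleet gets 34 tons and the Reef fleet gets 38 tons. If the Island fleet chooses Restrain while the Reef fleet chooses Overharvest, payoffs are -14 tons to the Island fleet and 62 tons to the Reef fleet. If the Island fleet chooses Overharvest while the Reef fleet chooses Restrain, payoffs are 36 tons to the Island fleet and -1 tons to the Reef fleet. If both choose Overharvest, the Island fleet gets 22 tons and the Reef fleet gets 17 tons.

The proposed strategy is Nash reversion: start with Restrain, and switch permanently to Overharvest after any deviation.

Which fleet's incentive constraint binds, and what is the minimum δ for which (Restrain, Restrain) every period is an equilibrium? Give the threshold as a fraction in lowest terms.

For the Island fleet: deviation gain 36−34 = 2, per-period punishment loss 34−22 = 12. IC gives δ ≥ 2/14 = 1/7.
For the Reef fleet: gain 24, loss 21 per period, so δ ≥ 24/45 = 8/15.
The tighter constraint is the Reef fleet's, so cooperation needs δ ≥ 8/15.

the Reef fleet; δ ≥ 8/15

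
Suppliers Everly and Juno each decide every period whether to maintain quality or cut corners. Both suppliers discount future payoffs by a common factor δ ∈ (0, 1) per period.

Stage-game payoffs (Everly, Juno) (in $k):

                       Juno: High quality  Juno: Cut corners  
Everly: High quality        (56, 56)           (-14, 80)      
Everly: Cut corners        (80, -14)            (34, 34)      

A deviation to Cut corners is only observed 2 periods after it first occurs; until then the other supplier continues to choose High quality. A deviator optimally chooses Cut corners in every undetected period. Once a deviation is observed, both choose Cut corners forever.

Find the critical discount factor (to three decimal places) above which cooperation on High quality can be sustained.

0.722

The best deviation is to choose Cut corners for all 2 undetected periods, earning 80 each, then 34 forever once detected.
Deviation value: 80(1−δ^2)/(1−δ) + 34δ^2/(1−δ); cooperation value: 56/(1−δ).
IC: 56 ≥ 80(1−δ^2) + 34δ^2 = 80 − 46δ^2.
So δ^2 ≥ 24/46 = 12/23, giving δ ≥ (12/23)^(1/2) ≈ 0.722.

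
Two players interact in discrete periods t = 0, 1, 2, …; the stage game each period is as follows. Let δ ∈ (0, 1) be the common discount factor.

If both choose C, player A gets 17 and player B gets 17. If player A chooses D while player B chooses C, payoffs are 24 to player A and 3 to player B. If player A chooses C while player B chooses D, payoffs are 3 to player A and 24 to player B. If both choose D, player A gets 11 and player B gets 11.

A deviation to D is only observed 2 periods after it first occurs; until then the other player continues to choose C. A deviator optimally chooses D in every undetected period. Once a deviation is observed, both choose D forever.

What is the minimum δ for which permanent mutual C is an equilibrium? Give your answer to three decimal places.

A deviator earns 24 for 2 periods, then 11 forever; cooperating earns 17 forever. Multiplying the IC by (1−δ):
17 ≥ 24(1−δ^2) + 11δ^2, so 13·δ^2 ≥ 7 and δ^2 ≥ 7/13.
δ ≥ (7/13)^(1/2) ≈ 0.734.

0.734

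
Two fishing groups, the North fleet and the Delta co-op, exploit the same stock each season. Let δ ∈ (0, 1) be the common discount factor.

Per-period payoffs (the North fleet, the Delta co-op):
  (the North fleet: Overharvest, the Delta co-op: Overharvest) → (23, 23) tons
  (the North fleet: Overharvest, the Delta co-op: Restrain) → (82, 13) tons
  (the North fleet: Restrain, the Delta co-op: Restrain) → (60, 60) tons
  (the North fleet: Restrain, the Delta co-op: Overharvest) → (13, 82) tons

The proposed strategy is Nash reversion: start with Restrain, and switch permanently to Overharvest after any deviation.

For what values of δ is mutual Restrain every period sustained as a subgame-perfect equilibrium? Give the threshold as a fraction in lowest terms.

22/59

60/(1−δ) ≥ 82 + 23δ/(1−δ)
60 ≥ 82 − 59δ
δ ≥ 22/59.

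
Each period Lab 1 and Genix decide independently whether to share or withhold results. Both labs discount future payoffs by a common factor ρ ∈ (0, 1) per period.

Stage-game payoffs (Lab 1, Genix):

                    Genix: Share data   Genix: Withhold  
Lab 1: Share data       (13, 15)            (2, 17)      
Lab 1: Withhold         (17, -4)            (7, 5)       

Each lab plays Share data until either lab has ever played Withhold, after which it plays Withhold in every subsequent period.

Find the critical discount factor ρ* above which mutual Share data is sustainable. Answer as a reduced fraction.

2/5

For Lab 1: deviation gain 17−13 = 4, per-period punishment loss 13−7 = 6. IC gives ρ ≥ 4/10 = 2/5.
For Genix: gain 2, loss 10 per period, so ρ ≥ 2/12 = 1/6.
The tighter constraint is Lab 1's, so cooperation needs ρ ≥ 2/5.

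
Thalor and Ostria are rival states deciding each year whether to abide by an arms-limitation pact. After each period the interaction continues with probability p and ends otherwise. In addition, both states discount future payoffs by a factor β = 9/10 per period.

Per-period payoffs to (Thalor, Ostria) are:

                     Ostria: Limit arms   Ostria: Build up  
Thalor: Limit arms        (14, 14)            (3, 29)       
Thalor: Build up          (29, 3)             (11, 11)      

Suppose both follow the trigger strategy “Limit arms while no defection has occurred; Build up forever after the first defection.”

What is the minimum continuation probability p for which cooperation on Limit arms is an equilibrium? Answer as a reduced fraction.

With continuation probability p and discount β, the effective per-period discount factor is βp.
Grim-trigger IC: βp ≥ (29−14)/(29−11) = 5/6.
So p ≥ (5/6)/(9/10) = 25/27.

25/27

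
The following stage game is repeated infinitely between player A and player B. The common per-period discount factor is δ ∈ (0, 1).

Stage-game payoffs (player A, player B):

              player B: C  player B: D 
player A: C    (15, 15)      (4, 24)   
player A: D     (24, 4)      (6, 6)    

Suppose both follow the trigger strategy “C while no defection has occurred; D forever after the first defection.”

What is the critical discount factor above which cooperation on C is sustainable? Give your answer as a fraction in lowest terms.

1/2

Cooperation forever yields 15 each period: 15/(1−δ).
Deviating yields 24 once, then 6 forever: 24 + 6δ/(1−δ).
No profitable deviation requires 15/(1−δ) ≥ 24 + 6δ/(1−δ).
Multiplying by (1−δ): 15 ≥ 24(1−δ) + 6δ = 24 − 18δ.
So 18δ ≥ 9, i.e. δ ≥ 9/18 = 1/2.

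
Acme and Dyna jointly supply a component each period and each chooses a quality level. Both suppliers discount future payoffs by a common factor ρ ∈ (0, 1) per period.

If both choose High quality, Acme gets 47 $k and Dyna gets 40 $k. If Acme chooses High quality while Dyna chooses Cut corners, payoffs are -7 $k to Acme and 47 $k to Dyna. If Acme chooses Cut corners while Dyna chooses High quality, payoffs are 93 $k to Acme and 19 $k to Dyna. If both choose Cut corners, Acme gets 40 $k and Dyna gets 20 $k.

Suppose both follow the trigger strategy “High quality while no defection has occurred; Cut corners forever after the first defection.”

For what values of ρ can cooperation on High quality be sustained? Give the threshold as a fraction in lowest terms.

46/53

Acme's threshold: (93−47)/(93−40) = 46/53.
Dyna's threshold: (47−40)/(47−20) = 7/27.
46/53 > 7/27, so Acme binds and ρ* = 46/53.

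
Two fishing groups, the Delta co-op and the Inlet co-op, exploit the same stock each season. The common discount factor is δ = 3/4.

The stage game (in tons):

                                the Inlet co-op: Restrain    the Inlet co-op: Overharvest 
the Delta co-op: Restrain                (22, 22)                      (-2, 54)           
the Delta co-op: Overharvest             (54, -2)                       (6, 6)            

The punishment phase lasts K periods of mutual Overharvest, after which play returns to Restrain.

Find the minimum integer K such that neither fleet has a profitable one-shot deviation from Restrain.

IC: δ(1−δ^K)/(1−δ) ≥ (54−22)/(22−6) = 2.
With δ = 3/4: need 1 − δ^K ≥ 2·(1−3/4)/(3/4), i.e. δ^K ≤ 0.3333.
Since (3/4)^3 = 0.4219 and (3/4)^4 = 0.3164, the smallest such K is 4.

4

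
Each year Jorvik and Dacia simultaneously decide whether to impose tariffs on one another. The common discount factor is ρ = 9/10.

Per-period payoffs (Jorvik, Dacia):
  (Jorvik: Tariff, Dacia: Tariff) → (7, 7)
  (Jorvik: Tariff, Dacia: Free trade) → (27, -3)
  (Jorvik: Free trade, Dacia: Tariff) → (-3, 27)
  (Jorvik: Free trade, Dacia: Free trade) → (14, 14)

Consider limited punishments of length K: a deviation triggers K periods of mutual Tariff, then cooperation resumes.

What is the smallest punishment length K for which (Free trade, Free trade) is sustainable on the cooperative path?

Need Σ_{k=1}^{K} ρ^k ≥ (27−14)/(14−7) = 1.8571 at ρ = 9/10.
At K = 2 the sum is 1.7100 < 1.8571; at K = 3 it is 2.4390 ≥ 1.8571.
So the minimum punishment length is K = 3.

3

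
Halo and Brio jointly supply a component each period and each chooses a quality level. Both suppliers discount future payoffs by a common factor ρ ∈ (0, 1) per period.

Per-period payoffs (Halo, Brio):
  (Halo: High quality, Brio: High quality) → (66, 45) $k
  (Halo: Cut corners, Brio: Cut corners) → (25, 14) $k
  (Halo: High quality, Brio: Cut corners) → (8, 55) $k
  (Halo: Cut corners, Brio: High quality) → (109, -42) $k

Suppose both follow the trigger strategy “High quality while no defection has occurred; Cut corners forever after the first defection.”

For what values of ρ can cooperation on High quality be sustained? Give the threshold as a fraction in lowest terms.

For Halo: deviation gain 109−66 = 43, per-period punishment loss 66−25 = 41. IC gives ρ ≥ 43/84.
For Brio: gain 10, loss 31 per period, so ρ ≥ 10/41.
The tighter constraint is Halo's, so cooperation needs ρ ≥ 43/84.

43/84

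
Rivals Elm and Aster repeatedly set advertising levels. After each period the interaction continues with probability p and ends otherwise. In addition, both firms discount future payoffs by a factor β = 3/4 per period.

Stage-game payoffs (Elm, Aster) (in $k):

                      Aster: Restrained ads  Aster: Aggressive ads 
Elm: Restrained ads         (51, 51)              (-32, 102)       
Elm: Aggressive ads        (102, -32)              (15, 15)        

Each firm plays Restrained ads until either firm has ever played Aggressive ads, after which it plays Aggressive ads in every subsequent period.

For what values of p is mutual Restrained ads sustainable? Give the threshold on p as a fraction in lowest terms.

68/87

With continuation probability p and discount β, the effective per-period discount factor is βp.
Grim-trigger IC: βp ≥ (102−51)/(102−15) = 17/29.
So p ≥ (17/29)/(3/4) = 68/87.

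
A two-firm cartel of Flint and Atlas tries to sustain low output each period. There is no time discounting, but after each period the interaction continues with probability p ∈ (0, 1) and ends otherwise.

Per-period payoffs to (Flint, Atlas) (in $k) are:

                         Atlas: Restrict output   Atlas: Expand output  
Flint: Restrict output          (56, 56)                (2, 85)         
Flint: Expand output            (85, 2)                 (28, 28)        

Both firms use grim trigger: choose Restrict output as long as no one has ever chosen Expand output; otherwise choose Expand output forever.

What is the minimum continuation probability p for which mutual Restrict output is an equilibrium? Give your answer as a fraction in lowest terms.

29/57

With no time discounting, the continuation probability p plays the role of the discount factor.
Grim-trigger IC: 56/(1−p) ≥ 85 + 28p/(1−p) ⇒ p ≥ (85−56)/(85−28) = 29/57.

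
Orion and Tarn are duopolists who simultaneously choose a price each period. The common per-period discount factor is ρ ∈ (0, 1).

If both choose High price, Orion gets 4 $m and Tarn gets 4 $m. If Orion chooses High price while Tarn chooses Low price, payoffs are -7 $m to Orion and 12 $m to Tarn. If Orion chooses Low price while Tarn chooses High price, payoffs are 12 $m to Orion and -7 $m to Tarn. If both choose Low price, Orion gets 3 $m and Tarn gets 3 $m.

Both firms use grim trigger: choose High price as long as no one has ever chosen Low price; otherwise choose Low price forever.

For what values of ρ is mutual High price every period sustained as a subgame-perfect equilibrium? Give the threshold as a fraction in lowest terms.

8/9

Cooperation forever yields 4 each period: 4/(1−ρ).
Deviating yields 12 once, then 3 forever: 12 + 3ρ/(1−ρ).
No profitable deviation requires 4/(1−ρ) ≥ 12 + 3ρ/(1−ρ).
Multiplying by (1−ρ): 4 ≥ 12(1−ρ) + 3ρ = 12 − 9ρ.
So 9ρ ≥ 8, i.e. ρ ≥ 8/9.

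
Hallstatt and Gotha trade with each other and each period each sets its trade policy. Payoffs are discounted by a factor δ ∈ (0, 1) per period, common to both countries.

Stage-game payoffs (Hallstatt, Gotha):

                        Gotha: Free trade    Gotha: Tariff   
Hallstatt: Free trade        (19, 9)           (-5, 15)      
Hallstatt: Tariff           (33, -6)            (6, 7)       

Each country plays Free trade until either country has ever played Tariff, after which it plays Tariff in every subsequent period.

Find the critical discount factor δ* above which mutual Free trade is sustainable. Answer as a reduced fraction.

3/4

Hallstatt: cooperation gives 19 each period; deviation gives 33 once then 6 forever.
  19/(1−δ) ≥ 33 + 6δ/(1−δ) ⇒ δ ≥ 14/27.
Gotha: cooperation gives 9 each period; deviation gives 15 once then 7 forever.
  δ ≥ 6/8 = 3/4.
Both must hold, so the binding constraint is Gotha's: δ ≥ 3/4.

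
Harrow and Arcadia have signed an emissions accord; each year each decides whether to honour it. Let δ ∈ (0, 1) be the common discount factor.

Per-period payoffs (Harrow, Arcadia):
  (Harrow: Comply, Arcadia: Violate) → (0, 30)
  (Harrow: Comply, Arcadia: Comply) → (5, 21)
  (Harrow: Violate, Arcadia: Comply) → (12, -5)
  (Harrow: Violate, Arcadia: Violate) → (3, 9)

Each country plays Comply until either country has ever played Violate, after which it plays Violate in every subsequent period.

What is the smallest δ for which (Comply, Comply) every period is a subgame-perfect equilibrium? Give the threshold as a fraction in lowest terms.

Harrow: cooperation gives 5 each period; deviation gives 12 once then 3 forever.
  5/(1−δ) ≥ 12 + 3δ/(1−δ) ⇒ δ ≥ 7/9.
Arcadia: cooperation gives 21 each period; deviation gives 30 once then 9 forever.
  δ ≥ 9/21 = 3/7.
Both must hold, so the binding constraint is Harrow's: δ ≥ 7/9.

7/9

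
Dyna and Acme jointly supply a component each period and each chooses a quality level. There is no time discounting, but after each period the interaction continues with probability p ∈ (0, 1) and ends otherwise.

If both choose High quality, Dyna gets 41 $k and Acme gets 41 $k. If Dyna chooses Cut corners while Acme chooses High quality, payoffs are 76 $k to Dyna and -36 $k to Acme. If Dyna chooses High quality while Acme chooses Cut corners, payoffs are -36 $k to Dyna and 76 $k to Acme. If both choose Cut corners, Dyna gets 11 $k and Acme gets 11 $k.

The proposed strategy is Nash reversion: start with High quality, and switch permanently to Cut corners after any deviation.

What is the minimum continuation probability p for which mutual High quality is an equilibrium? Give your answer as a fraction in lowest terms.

With no time discounting, the continuation probability p plays the role of the discount factor.
Grim-trigger IC: 41/(1−p) ≥ 76 + 11p/(1−p) ⇒ p ≥ (76−41)/(76−11) = 7/13.

7/13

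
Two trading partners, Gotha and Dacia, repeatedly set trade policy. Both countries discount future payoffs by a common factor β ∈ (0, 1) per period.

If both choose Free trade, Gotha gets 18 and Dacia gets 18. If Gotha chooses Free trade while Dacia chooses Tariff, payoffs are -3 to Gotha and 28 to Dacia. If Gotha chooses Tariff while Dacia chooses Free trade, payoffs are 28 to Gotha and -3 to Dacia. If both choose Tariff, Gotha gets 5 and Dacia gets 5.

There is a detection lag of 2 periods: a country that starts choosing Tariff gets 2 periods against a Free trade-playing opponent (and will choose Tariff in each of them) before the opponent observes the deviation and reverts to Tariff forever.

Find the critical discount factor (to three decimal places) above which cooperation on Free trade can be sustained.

The best deviation is to choose Tariff for all 2 undetected periods, earning 28 each, then 5 forever once detected.
Deviation value: 28(1−β^2)/(1−β) + 5β^2/(1−β); cooperation value: 18/(1−β).
IC: 18 ≥ 28(1−β^2) + 5β^2 = 28 − 23β^2.
So β^2 ≥ 10/23, giving β ≥ (10/23)^(1/2) ≈ 0.659.

0.659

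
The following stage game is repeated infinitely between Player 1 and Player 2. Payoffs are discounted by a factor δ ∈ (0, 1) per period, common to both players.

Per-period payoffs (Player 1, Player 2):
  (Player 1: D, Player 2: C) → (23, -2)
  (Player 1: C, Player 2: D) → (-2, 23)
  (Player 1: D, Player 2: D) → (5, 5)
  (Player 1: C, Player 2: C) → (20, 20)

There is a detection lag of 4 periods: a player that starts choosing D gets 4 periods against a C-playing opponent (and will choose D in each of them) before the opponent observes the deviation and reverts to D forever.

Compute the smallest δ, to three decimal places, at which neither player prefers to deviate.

0.639

Deviating for the 4 undetected periods gains 23−20 = 3 per period over cooperation, then loses 20−5 = 15 per period forever once punishment starts.
Gain: 3(1 + δ + … + δ^3); loss: 15·δ^4/(1−δ).
No profitable deviation ⇔ 3(1−δ^4) ≤ 15·δ^4, i.e. δ^4 ≥ 3/(3+15) = 1/6.
Hence δ ≥ (1/6)^(1/4) ≈ 0.639.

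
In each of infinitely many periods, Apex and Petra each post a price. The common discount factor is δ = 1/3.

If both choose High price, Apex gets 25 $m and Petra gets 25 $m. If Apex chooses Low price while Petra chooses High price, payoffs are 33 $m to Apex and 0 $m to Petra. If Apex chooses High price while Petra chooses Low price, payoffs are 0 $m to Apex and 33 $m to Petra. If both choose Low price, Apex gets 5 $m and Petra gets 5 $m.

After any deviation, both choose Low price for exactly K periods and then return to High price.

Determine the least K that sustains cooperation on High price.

No profitable deviation requires (25−5)(δ+…+δ^K) ≥ 33−25, i.e. δ+…+δ^K ≥ 2/5 ≈ 0.4000.
With δ = 1/3, the partial sums are K=1: 0.3333, K=2: 0.4444.
K = 2 is the first length at which the sum reaches 0.4000.

2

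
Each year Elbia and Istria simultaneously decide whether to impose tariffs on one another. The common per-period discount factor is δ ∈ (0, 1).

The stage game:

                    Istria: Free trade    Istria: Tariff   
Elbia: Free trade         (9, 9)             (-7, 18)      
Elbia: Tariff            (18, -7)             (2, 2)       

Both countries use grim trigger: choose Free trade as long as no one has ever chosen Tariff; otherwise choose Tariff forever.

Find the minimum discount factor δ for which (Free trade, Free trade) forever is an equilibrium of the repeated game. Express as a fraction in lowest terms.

Cooperation forever yields 9 each period: 9/(1−δ).
Deviating yields 18 once, then 2 forever: 18 + 2δ/(1−δ).
No profitable deviation requires 9/(1−δ) ≥ 18 + 2δ/(1−δ).
Multiplying by (1−δ): 9 ≥ 18(1−δ) + 2δ = 18 − 16δ.
So 16δ ≥ 9, i.e. δ ≥ 9/16.

9/16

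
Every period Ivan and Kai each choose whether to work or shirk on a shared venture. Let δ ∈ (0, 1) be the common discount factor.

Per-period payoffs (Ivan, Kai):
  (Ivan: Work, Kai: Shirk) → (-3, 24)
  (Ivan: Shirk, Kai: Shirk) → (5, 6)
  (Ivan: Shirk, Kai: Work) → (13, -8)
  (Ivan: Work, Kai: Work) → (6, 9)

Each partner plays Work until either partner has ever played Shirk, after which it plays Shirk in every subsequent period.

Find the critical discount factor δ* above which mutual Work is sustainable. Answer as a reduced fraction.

7/8

Ivan: cooperation gives 6 each period; deviation gives 13 once then 5 forever.
  6/(1−δ) ≥ 13 + 5δ/(1−δ) ⇒ δ ≥ 7/8.
Kai: cooperation gives 9 each period; deviation gives 24 once then 6 forever.
  δ ≥ 15/18 = 5/6.
Both must hold, so the binding constraint is Ivan's: δ ≥ 7/8.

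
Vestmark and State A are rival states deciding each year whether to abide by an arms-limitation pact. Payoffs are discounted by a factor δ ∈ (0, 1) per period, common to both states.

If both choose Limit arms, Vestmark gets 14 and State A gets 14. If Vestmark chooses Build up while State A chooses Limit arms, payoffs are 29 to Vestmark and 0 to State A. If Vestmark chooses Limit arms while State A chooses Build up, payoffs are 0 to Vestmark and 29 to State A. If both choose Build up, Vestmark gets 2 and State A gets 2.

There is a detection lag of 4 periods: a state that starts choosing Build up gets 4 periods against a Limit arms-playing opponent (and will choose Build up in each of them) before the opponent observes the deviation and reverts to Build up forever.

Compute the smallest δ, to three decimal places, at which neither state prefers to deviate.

0.863

Deviating for the 4 undetected periods gains 29−14 = 15 per period over cooperation, then loses 14−2 = 12 per period forever once punishment starts.
Gain: 15(1 + δ + … + δ^3); loss: 12·δ^4/(1−δ).
No profitable deviation ⇔ 15(1−δ^4) ≤ 12·δ^4, i.e. δ^4 ≥ 15/(15+12) = 5/9.
Hence δ ≥ (5/9)^(1/4) ≈ 0.863.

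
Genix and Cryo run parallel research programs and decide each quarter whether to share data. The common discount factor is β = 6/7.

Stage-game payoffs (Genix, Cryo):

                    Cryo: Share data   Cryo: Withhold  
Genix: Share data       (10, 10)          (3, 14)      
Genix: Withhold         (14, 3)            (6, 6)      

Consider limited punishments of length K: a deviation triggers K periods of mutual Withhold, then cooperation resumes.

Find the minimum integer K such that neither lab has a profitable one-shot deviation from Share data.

IC: β(1−β^K)/(1−β) ≥ (14−10)/(10−6) = 1.
With β = 6/7: need 1 − β^K ≥ 1·(1−6/7)/(6/7), i.e. β^K ≤ 0.8333.
Since (6/7)^1 = 0.8571 and (6/7)^2 = 0.7347, the smallest such K is 2.

2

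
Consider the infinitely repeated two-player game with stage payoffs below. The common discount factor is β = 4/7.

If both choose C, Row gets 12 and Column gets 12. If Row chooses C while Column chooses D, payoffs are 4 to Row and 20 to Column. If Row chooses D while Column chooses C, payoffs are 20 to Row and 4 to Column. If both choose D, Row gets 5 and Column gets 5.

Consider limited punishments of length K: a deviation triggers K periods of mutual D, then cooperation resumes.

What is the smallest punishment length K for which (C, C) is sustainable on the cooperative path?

No profitable deviation requires (12−5)(β+…+β^K) ≥ 20−12, i.e. β+…+β^K ≥ 8/7 ≈ 1.1429.
With β = 4/7, the partial sums are K=1: 0.5714, K=2: 0.8980, K=3: 1.0845, K=4: 1.1912.
K = 4 is the first length at which the sum reaches 1.1429.

4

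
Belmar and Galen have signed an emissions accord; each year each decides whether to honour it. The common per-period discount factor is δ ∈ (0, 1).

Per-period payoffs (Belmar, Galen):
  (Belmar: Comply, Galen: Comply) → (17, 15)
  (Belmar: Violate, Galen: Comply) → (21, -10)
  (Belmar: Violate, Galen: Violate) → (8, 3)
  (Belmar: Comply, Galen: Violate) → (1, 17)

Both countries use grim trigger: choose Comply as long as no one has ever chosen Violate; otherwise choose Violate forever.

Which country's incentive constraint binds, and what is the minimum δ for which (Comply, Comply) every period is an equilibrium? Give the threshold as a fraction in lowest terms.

Belmar; δ ≥ 4/13

Belmar's threshold: (21−17)/(21−8) = 4/13.
Galen's threshold: (17−15)/(17−3) = 1/7.
4/13 > 1/7, so Belmar binds and δ* = 4/13.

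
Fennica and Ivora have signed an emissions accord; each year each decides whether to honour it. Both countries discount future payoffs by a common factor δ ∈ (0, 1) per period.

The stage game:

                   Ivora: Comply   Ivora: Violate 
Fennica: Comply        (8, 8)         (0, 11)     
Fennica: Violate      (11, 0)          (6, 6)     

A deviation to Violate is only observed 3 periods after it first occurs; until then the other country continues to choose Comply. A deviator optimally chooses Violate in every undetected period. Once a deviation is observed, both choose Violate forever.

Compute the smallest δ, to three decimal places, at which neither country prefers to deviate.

0.843

Deviating for the 3 undetected periods gains 11−8 = 3 per period over cooperation, then loses 8−6 = 2 per period forever once punishment starts.
Gain: 3(1 + δ + … + δ^2); loss: 2·δ^3/(1−δ).
No profitable deviation ⇔ 3(1−δ^3) ≤ 2·δ^3, i.e. δ^3 ≥ 3/(3+2) = 3/5.
Hence δ ≥ (3/5)^(1/3) ≈ 0.843.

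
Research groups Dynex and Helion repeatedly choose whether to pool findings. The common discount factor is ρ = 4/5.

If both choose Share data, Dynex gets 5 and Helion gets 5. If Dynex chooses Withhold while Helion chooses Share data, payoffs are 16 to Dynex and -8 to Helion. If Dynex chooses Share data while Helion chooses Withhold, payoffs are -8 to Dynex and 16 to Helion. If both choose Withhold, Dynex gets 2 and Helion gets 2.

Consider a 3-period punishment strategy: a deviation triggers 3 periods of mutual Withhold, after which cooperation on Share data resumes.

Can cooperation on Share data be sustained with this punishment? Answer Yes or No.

A one-shot deviation gives 16 now, then 2 for 3 periods, then back to 5.
Gain from deviating: (16−5) today; loss: (5−2) in each of the next 3 periods.
No-deviation condition: (5−2)(ρ+…+ρ^3) ≥ 16−5, i.e. ρ+…+ρ^3 ≥ 11/3.
At ρ = 4/5: ρ+…+ρ^3 = 1.9520 < 3.6667.
So cooperation is not sustainable.

No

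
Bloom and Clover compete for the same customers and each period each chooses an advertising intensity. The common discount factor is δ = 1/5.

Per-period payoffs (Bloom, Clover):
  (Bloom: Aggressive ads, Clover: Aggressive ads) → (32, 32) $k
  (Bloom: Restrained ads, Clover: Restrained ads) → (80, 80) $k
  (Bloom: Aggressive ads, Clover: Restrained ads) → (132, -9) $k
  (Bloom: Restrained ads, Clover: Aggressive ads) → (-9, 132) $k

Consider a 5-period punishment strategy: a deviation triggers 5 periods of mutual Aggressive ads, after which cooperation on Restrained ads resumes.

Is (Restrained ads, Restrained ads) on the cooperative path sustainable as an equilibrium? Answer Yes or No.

No

Comparing payoff streams over the 6 periods until play realigns: cooperate → 80(1+δ+…+δ^5); deviate → 132 + 32(δ+…+δ^5).
Cooperation is sustained iff (80−32)(δ+…+δ^5) ≥ 132−80.
δ+…+δ^5 = 1/5·(1−(1/5)^5)/(1−1/5) = 0.2499, and (132−80)/(80−32) = 1.0833.
0.2499 < 1.0833, so cooperation is not sustainable.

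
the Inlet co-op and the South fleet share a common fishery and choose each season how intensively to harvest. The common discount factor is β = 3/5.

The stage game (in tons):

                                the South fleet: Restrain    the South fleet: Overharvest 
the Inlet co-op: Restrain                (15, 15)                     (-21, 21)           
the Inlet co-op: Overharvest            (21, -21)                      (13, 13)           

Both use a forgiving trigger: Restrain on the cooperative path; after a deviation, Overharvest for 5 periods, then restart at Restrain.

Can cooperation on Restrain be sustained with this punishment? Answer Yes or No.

No

Comparing payoff streams over the 6 periods until play realigns: cooperate → 15(1+β+…+β^5); deviate → 21 + 13(β+…+β^5).
Cooperation is sustained iff (15−13)(β+…+β^5) ≥ 21−15.
β+…+β^5 = 3/5·(1−(3/5)^5)/(1−3/5) = 1.3834, and (21−15)/(15−13) = 3.0000.
1.3834 < 3.0000, so cooperation is not sustainable.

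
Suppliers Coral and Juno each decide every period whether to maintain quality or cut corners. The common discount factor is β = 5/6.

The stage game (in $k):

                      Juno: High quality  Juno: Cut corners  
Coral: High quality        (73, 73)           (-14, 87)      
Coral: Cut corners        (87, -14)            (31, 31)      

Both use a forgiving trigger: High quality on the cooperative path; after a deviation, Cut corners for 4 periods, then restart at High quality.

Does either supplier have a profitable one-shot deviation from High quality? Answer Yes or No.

No

A one-shot deviation gives 87 now, then 31 for 4 periods, then back to 73.
Gain from deviating: (87−73) today; loss: (73−31) in each of the next 4 periods.
No-deviation condition: (73−31)(β+…+β^4) ≥ 87−73, i.e. β+…+β^4 ≥ 1/3.
At β = 5/6: β+…+β^4 = 2.5887 ≥ 0.3333.
So cooperation is sustainable.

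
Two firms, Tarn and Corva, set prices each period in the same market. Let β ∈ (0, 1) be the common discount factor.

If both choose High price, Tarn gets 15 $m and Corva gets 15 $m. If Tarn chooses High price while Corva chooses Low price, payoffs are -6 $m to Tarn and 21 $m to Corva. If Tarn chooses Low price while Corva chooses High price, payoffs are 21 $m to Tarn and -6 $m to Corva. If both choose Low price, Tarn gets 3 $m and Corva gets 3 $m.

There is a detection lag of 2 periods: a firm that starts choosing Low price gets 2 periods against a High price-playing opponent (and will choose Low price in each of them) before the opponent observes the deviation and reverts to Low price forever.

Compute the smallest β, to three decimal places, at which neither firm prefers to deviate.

A deviator earns 21 for 2 periods, then 3 forever; cooperating earns 15 forever. Multiplying the IC by (1−β):
15 ≥ 21(1−β^2) + 3β^2, so 18·β^2 ≥ 6 and β^2 ≥ 1/3.
β ≥ (1/3)^(1/2) ≈ 0.577.

0.577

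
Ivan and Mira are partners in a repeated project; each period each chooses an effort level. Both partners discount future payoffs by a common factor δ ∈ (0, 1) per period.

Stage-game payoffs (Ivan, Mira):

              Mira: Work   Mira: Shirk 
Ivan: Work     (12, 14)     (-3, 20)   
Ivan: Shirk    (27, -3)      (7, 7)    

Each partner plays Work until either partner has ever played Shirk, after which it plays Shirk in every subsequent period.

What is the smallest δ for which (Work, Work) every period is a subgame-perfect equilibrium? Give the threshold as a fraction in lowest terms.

3/4

Ivan's threshold: (27−12)/(27−7) = 3/4.
Mira's threshold: (20−14)/(20−7) = 6/13.
3/4 > 6/13, so Ivan binds and δ* = 3/4.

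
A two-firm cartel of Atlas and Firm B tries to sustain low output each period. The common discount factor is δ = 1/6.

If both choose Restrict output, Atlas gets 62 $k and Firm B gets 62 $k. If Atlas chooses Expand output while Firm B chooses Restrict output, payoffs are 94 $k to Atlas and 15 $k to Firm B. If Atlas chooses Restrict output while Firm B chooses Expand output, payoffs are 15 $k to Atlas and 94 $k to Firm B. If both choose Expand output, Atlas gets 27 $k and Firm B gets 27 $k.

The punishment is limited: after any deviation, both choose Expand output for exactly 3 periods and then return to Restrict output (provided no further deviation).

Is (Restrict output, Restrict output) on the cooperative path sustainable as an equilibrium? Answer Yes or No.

Comparing payoff streams over the 4 periods until play realigns: cooperate → 62(1+δ+…+δ^3); deviate → 94 + 27(δ+…+δ^3).
Cooperation is sustained iff (62−27)(δ+…+δ^3) ≥ 94−62.
δ+…+δ^3 = 1/6·(1−(1/6)^3)/(1−1/6) = 0.1991, and (94−62)/(62−27) = 0.9143.
0.1991 < 0.9143, so cooperation is not sustainable.

No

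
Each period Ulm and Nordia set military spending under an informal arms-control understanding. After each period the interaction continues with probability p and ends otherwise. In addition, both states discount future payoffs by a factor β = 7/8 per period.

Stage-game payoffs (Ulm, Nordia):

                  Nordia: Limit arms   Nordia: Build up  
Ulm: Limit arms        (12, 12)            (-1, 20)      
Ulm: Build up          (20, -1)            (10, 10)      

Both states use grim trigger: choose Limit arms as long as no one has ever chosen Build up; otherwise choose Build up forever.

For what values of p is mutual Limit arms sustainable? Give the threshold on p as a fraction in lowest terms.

Expected continuation weight on next period's payoff is β·p = 7/8·p, which plays the role of the discount factor.
Cooperation requires 7/8·p ≥ (20−12)/(20−10) = 4/5, hence p ≥ 32/35.

32/35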